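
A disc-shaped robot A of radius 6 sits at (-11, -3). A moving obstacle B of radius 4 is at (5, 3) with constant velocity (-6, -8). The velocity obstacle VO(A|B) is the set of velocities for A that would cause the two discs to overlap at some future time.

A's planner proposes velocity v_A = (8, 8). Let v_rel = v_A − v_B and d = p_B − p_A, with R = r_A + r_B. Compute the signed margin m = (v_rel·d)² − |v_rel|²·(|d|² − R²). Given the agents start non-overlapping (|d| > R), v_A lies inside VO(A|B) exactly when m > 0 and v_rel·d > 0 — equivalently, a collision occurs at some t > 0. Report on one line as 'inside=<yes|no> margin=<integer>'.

d = (16, 6),  |d|² = 292;  R = 6+4 = 10,  c = 292−10² = 192
v_rel = (14, 16),  |v_rel|² = 452;  v_rel·d = (14)·(16) + (16)·(6) = 320
452·t² − 640·t + 192 = 0  ⇒  m = 320² − 452·192 = 15616
m = 15616 > 0,  v_rel·d = 320 > 0  ⇒  inside

inside=yes margin=15616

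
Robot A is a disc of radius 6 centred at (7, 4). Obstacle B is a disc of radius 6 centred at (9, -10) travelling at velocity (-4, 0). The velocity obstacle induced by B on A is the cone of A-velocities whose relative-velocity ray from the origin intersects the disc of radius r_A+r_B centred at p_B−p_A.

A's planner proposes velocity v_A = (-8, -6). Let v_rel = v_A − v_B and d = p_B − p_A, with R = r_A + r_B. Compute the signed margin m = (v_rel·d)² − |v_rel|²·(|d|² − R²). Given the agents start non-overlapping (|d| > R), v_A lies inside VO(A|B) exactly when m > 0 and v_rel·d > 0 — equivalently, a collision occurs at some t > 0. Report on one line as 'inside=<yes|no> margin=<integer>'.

d = (2, -14),  |d|² = 200;  R = 6+6 = 12,  c = 200−12² = 56
v_rel = (-4, -6),  |v_rel|² = 52;  v_rel·d = (-4)·(2) + (-6)·(-14) = 76
52·t² − 152·t + 56 = 0  ⇒  m = 76² − 52·56 = 2864
m = 2864 > 0,  v_rel·d = 76 > 0  ⇒  inside

inside=yes margin=2864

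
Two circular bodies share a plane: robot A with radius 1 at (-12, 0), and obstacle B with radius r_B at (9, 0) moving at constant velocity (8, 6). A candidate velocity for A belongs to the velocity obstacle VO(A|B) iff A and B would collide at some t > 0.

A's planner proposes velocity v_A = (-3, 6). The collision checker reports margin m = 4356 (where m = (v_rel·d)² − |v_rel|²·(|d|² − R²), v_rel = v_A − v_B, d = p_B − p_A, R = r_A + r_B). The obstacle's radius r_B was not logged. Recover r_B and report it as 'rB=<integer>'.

m = 4356
d = (21, 0);  v_rel = (-11, 0),  |v_rel|² = 121
v_rel×d = (-11)·(0) − (0)·(21) = 0
since m = R²·121 − 0²:  R² = (0 + 4356) / 121 = 36
R = √36 = 6  ⇒  r_B = 6 − 1 = 5

rB=5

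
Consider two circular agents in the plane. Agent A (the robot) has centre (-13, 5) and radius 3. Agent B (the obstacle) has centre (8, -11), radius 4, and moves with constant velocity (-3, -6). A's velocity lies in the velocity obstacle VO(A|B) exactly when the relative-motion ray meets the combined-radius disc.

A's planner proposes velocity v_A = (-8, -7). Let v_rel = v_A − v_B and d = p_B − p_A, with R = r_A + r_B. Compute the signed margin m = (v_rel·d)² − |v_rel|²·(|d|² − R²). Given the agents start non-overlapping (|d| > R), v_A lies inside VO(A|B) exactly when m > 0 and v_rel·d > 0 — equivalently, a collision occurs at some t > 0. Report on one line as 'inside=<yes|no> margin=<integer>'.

d = (21, -16),  |d|² = 697;  R = 3+4 = 7,  c = 697−7² = 648
v_rel = (-5, -1),  |v_rel|² = 26;  v_rel·d = (-5)·(21) + (-1)·(-16) = -89
26·t² + 178·t + 648 = 0  ⇒  m = (-89)² − 26·648 = -8927
m = -8927 < 0,  v_rel·d = -89 < 0  ⇒  outside

inside=no margin=-8927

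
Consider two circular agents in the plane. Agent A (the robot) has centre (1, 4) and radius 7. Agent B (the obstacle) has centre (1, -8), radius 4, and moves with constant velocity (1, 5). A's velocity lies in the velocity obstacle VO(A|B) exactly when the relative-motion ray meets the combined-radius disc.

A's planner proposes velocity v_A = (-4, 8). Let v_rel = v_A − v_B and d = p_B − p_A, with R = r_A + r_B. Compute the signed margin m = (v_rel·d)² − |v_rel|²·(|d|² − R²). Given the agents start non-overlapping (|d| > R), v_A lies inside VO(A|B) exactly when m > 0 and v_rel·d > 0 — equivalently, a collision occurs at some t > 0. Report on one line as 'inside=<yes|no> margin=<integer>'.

d = (0, -12),  |d|² = 144;  R = 7+4 = 11,  c = 144−11² = 23
v_rel = (-5, 3),  |v_rel|² = 34;  v_rel·d = (-5)·(0) + (3)·(-12) = -36
34·t² + 72·t + 23 = 0  ⇒  m = (-36)² − 34·23 = 514
m = 514 > 0,  v_rel·d = -36 < 0  ⇒  outside

inside=no margin=514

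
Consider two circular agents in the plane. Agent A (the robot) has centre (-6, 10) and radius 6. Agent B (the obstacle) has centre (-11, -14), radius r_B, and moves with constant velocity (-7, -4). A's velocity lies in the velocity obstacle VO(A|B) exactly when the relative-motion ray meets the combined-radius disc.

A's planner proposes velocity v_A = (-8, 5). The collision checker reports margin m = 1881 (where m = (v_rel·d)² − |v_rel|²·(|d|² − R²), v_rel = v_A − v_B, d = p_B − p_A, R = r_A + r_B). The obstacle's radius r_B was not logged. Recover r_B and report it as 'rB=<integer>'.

m = 1881
d = (-5, -24);  v_rel = (-1, 9),  |v_rel|² = 82
v_rel×d = (-1)·(-24) − (9)·(-5) = 69
since m = R²·82 − 69²:  R² = (4761 + 1881) / 82 = 81
R = √81 = 9  ⇒  r_B = 9 − 6 = 3

rB=3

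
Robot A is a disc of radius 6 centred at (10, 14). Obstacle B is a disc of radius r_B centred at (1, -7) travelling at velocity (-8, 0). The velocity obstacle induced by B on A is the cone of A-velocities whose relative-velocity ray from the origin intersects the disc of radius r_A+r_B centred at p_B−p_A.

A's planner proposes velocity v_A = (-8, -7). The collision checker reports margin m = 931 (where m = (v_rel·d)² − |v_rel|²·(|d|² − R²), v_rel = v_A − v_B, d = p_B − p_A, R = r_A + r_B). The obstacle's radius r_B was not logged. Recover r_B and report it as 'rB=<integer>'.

m = 931
d = (-9, -21);  v_rel = (0, -7),  |v_rel|² = 49
v_rel×d = (0)·(-21) − (-7)·(-9) = -63
since m = R²·49 − (-63)²:  R² = (3969 + 931) / 49 = 100
R = √100 = 10  ⇒  r_B = 10 − 6 = 4

rB=4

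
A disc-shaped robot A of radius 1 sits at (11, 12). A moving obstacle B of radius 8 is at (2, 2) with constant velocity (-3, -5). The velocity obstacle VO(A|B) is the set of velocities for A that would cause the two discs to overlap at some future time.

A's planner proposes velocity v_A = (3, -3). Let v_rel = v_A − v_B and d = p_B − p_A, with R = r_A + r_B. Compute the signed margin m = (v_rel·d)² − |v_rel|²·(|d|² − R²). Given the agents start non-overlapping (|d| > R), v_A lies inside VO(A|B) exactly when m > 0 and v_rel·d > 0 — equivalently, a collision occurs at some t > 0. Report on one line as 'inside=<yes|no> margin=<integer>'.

d = (-9, -10),  |d|² = 181;  R = 1+8 = 9,  c = 181−9² = 100
v_rel = (6, 2),  |v_rel|² = 40;  v_rel·d = (6)·(-9) + (2)·(-10) = -74
40·t² + 148·t + 100 = 0  ⇒  m = (-74)² − 40·100 = 1476
m = 1476 > 0,  v_rel·d = -74 < 0  ⇒  outside

inside=no margin=1476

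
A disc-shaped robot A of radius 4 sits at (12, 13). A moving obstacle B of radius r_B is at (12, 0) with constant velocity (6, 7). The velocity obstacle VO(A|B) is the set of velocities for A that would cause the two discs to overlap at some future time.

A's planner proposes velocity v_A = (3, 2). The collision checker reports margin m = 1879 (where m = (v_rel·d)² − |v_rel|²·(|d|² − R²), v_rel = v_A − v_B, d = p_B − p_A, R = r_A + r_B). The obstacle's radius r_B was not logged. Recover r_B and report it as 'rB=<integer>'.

m = 1879
d = (0, -13);  v_rel = (-3, -5),  |v_rel|² = 34
v_rel×d = (-3)·(-13) − (-5)·(0) = 39
since m = R²·34 − 39²:  R² = (1521 + 1879) / 34 = 100
R = √100 = 10  ⇒  r_B = 10 − 4 = 6

rB=6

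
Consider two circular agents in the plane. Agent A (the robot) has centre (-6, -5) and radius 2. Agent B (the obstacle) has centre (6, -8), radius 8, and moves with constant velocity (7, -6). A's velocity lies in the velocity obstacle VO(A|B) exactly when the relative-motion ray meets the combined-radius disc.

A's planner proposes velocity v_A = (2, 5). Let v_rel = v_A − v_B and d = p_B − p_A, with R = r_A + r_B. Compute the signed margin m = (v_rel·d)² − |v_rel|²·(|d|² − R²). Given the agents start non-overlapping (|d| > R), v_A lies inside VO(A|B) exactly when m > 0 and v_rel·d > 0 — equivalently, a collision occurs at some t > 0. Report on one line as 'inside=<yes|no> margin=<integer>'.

d = (12, -3),  |d|² = 153;  R = 2+8 = 10,  c = 153−10² = 53
v_rel = (-5, 11),  |v_rel|² = 146;  v_rel·d = (-5)·(12) + (11)·(-3) = -93
146·t² + 186·t + 53 = 0  ⇒  m = (-93)² − 146·53 = 911
m = 911 > 0,  v_rel·d = -93 < 0  ⇒  outside

inside=no margin=911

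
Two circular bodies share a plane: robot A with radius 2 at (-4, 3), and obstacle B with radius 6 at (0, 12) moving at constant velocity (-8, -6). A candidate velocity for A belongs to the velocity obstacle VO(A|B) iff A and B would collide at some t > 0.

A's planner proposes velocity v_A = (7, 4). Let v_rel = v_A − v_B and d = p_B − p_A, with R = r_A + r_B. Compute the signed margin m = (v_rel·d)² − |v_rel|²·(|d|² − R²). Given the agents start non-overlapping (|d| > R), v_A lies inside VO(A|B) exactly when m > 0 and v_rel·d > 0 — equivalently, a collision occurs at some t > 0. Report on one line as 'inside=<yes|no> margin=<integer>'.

d = (4, 9),  |d|² = 97;  R = 2+6 = 8,  c = 97−8² = 33
v_rel = (15, 10),  |v_rel|² = 325;  v_rel·d = (15)·(4) + (10)·(9) = 150
325·t² − 300·t + 33 = 0  ⇒  m = 150² − 325·33 = 11775
m = 11775 > 0,  v_rel·d = 150 > 0  ⇒  inside

inside=yes margin=11775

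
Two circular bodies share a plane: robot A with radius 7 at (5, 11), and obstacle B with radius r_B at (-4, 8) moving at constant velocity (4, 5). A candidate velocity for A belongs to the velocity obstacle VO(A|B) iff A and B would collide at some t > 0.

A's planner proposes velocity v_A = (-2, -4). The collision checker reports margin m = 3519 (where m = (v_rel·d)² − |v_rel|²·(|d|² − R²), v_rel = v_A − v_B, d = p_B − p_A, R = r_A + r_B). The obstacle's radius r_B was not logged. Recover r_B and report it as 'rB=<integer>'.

m = 3519
d = (-9, -3);  v_rel = (-6, -9),  |v_rel|² = 117
v_rel×d = (-6)·(-3) − (-9)·(-9) = -63
since m = R²·117 − (-63)²:  R² = (3969 + 3519) / 117 = 64
R = √64 = 8  ⇒  r_B = 8 − 7 = 1

rB=1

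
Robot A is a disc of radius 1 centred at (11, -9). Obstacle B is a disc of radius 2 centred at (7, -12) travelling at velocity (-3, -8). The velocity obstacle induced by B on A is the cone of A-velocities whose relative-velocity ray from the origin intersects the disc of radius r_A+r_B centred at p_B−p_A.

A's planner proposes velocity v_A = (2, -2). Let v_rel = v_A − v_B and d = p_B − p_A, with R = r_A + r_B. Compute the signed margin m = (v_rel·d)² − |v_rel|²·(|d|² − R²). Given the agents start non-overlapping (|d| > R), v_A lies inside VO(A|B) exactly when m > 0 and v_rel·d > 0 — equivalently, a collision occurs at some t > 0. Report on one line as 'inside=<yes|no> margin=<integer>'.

d = (-4, -3),  |d|² = 25;  R = 1+2 = 3,  c = 25−3² = 16
v_rel = (5, 6),  |v_rel|² = 61;  v_rel·d = (5)·(-4) + (6)·(-3) = -38
61·t² + 76·t + 16 = 0  ⇒  m = (-38)² − 61·16 = 468
m = 468 > 0,  v_rel·d = -38 < 0  ⇒  outside

inside=no margin=468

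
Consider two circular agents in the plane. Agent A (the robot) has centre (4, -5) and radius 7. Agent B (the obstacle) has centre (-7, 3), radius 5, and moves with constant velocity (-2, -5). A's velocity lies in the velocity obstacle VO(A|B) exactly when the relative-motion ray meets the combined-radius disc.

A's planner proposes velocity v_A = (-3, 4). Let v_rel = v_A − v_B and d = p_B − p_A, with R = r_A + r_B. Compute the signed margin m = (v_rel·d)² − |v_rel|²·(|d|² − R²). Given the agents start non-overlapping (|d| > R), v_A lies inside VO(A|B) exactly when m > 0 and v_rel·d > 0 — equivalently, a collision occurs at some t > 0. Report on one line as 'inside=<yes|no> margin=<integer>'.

d = (-11, 8),  |d|² = 185;  R = 7+5 = 12,  c = 185−12² = 41
v_rel = (-1, 9),  |v_rel|² = 82;  v_rel·d = (-1)·(-11) + (9)·(8) = 83
82·t² − 166·t + 41 = 0  ⇒  m = 83² − 82·41 = 3527
m = 3527 > 0,  v_rel·d = 83 > 0  ⇒  inside

inside=yes margin=3527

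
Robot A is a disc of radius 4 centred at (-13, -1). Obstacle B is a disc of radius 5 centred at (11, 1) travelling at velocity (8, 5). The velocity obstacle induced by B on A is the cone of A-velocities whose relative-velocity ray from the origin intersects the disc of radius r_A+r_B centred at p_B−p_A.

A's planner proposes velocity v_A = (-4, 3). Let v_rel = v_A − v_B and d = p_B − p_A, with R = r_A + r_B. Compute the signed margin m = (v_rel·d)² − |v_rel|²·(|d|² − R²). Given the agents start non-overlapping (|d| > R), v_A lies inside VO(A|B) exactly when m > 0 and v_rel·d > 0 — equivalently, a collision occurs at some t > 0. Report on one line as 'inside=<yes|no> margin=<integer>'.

d = (24, 2),  |d|² = 580;  R = 4+5 = 9,  c = 580−9² = 499
v_rel = (-12, -2),  |v_rel|² = 148;  v_rel·d = (-12)·(24) + (-2)·(2) = -292
148·t² + 584·t + 499 = 0  ⇒  m = (-292)² − 148·499 = 11412
m = 11412 > 0,  v_rel·d = -292 < 0  ⇒  outside

inside=no margin=11412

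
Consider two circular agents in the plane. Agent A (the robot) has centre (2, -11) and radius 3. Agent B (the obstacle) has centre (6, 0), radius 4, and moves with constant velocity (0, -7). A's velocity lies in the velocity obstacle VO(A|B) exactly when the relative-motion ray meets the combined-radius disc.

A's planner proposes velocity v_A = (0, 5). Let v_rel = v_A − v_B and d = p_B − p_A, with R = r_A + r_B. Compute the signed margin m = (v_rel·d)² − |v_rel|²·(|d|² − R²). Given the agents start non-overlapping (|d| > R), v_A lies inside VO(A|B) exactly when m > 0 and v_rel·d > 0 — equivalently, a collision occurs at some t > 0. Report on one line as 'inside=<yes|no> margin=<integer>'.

d = (4, 11),  |d|² = 137;  R = 3+4 = 7,  c = 137−7² = 88
v_rel = (0, 12),  |v_rel|² = 144;  v_rel·d = (0)·(4) + (12)·(11) = 132
144·t² − 264·t + 88 = 0  ⇒  m = 132² − 144·88 = 4752
m = 4752 > 0,  v_rel·d = 132 > 0  ⇒  inside

inside=yes margin=4752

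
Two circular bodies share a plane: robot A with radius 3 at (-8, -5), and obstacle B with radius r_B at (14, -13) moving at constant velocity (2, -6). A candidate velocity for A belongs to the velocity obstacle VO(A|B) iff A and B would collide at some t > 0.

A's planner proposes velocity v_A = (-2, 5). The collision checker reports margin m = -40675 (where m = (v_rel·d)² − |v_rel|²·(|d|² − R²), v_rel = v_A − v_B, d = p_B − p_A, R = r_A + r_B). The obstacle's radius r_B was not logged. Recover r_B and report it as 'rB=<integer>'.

m = -40675
d = (22, -8);  v_rel = (-4, 11),  |v_rel|² = 137
v_rel×d = (-4)·(-8) − (11)·(22) = -210
since m = R²·137 − (-210)²:  R² = (44100 + -40675) / 137 = 25
R = √25 = 5  ⇒  r_B = 5 − 3 = 2

rB=2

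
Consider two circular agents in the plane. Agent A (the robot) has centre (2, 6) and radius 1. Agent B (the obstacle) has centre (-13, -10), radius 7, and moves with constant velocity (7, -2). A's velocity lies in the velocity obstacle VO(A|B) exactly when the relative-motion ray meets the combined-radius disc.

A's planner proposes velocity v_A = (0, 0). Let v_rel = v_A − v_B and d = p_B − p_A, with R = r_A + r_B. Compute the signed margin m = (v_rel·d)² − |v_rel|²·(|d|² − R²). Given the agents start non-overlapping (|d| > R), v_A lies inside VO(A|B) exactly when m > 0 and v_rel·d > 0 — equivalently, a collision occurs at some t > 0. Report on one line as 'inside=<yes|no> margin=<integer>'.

d = (-15, -16),  |d|² = 481;  R = 1+7 = 8,  c = 481−8² = 417
v_rel = (-7, 2),  |v_rel|² = 53;  v_rel·d = (-7)·(-15) + (2)·(-16) = 73
53·t² − 146·t + 417 = 0  ⇒  m = 73² − 53·417 = -16772
m = -16772 < 0,  v_rel·d = 73 > 0  ⇒  outside

inside=no margin=-16772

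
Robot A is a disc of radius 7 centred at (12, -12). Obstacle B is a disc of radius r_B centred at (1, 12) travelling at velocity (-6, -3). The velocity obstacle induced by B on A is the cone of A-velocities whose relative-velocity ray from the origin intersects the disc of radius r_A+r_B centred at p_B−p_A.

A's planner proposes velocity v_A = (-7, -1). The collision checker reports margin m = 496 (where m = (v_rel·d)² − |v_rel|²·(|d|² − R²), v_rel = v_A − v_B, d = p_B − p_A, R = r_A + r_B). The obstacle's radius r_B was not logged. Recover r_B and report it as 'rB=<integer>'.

m = 496
d = (-11, 24);  v_rel = (-1, 2),  |v_rel|² = 5
v_rel×d = (-1)·(24) − (2)·(-11) = -2
since m = R²·5 − (-2)²:  R² = (4 + 496) / 5 = 100
R = √100 = 10  ⇒  r_B = 10 − 7 = 3

rB=3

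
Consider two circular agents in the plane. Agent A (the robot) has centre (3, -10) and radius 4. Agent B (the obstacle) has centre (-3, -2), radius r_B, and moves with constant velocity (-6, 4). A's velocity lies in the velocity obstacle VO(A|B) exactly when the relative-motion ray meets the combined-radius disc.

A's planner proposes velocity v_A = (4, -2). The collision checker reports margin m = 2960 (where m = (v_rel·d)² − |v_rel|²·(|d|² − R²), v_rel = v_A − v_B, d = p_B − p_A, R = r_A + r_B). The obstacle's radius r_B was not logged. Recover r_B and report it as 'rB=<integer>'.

m = 2960
d = (-6, 8);  v_rel = (10, -6),  |v_rel|² = 136
v_rel×d = (10)·(8) − (-6)·(-6) = 44
since m = R²·136 − 44²:  R² = (1936 + 2960) / 136 = 36
R = √36 = 6  ⇒  r_B = 6 − 4 = 2

rB=2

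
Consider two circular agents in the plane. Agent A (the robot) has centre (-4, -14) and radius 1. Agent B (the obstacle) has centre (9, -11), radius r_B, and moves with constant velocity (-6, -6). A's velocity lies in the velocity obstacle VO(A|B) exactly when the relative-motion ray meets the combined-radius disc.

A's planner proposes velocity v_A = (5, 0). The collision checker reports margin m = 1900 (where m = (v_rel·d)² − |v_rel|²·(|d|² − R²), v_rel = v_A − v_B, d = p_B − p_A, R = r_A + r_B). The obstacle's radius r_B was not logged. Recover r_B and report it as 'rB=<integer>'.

m = 1900
d = (13, 3);  v_rel = (11, 6),  |v_rel|² = 157
v_rel×d = (11)·(3) − (6)·(13) = -45
since m = R²·157 − (-45)²:  R² = (2025 + 1900) / 157 = 25
R = √25 = 5  ⇒  r_B = 5 − 1 = 4

rB=4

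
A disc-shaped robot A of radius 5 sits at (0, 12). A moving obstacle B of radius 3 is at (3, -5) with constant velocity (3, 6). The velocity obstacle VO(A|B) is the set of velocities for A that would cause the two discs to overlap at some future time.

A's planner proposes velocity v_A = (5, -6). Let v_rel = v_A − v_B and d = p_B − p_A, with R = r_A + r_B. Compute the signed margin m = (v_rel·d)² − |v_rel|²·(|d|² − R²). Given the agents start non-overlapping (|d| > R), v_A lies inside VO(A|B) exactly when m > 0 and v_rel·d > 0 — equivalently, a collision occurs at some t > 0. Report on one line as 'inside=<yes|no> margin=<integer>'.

d = (3, -17),  |d|² = 298;  R = 5+3 = 8,  c = 298−8² = 234
v_rel = (2, -12),  |v_rel|² = 148;  v_rel·d = (2)·(3) + (-12)·(-17) = 210
148·t² − 420·t + 234 = 0  ⇒  m = 210² − 148·234 = 9468
m = 9468 > 0,  v_rel·d = 210 > 0  ⇒  inside

inside=yes margin=9468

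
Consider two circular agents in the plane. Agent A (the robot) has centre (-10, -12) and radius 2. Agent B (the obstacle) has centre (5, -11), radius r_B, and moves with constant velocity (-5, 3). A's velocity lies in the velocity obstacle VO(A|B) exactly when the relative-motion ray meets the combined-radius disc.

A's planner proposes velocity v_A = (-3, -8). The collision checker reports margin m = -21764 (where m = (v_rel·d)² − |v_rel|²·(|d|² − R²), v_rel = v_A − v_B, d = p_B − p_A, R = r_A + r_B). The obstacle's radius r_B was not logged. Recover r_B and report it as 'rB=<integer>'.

m = -21764
d = (15, 1);  v_rel = (2, -11),  |v_rel|² = 125
v_rel×d = (2)·(1) − (-11)·(15) = 167
since m = R²·125 − 167²:  R² = (27889 + -21764) / 125 = 49
R = √49 = 7  ⇒  r_B = 7 − 2 = 5

rB=5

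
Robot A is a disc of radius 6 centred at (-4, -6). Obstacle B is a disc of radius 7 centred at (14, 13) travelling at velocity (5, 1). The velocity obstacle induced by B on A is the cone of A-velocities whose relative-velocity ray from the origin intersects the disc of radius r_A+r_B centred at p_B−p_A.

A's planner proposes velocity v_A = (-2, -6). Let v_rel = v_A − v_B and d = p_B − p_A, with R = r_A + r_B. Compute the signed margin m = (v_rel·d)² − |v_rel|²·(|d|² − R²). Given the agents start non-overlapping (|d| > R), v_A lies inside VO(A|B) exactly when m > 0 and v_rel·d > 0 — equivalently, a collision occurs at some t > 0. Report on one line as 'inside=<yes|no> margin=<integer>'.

d = (18, 19),  |d|² = 685;  R = 6+7 = 13,  c = 685−13² = 516
v_rel = (-7, -7),  |v_rel|² = 98;  v_rel·d = (-7)·(18) + (-7)·(19) = -259
98·t² + 518·t + 516 = 0  ⇒  m = (-259)² − 98·516 = 16513
m = 16513 > 0,  v_rel·d = -259 < 0  ⇒  outside

inside=no margin=16513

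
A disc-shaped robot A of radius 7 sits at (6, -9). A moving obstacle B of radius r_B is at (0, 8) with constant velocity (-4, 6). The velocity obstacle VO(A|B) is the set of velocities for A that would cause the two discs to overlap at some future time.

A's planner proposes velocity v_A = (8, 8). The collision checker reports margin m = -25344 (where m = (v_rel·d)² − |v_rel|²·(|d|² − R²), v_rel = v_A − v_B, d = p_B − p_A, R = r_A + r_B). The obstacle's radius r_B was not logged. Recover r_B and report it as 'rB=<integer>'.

m = -25344
d = (-6, 17);  v_rel = (12, 2),  |v_rel|² = 148
v_rel×d = (12)·(17) − (2)·(-6) = 216
since m = R²·148 − 216²:  R² = (46656 + -25344) / 148 = 144
R = √144 = 12  ⇒  r_B = 12 − 7 = 5

rB=5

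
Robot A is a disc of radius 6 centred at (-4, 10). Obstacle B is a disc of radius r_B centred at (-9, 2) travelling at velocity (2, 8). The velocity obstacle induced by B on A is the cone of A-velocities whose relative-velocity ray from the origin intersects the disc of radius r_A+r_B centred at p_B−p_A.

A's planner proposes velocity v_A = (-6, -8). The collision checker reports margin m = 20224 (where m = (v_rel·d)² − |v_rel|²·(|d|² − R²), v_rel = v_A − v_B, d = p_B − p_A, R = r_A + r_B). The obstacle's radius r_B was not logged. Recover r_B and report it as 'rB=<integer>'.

m = 20224
d = (-5, -8);  v_rel = (-8, -16),  |v_rel|² = 320
v_rel×d = (-8)·(-8) − (-16)·(-5) = -16
since m = R²·320 − (-16)²:  R² = (256 + 20224) / 320 = 64
R = √64 = 8  ⇒  r_B = 8 − 6 = 2

rB=2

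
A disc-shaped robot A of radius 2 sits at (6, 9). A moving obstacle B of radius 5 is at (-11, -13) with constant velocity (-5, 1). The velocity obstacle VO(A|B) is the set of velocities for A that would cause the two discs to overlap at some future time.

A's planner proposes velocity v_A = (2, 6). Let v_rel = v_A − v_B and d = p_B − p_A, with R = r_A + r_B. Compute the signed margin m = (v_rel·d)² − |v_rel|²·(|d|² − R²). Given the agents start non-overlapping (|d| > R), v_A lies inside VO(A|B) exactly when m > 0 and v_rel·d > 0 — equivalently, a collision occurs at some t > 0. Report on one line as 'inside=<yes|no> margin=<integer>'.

d = (-17, -22),  |d|² = 773;  R = 2+5 = 7,  c = 773−7² = 724
v_rel = (7, 5),  |v_rel|² = 74;  v_rel·d = (7)·(-17) + (5)·(-22) = -229
74·t² + 458·t + 724 = 0  ⇒  m = (-229)² − 74·724 = -1135
m = -1135 < 0,  v_rel·d = -229 < 0  ⇒  outside

inside=no margin=-1135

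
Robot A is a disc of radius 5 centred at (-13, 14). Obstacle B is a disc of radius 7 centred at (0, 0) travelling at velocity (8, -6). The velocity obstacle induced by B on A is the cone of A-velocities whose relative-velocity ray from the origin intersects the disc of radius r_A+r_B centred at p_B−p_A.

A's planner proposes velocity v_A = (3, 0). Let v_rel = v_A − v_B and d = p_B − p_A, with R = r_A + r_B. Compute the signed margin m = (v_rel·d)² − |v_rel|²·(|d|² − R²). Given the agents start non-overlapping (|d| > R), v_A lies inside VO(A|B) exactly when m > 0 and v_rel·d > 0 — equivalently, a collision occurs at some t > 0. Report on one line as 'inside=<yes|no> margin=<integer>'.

d = (13, -14),  |d|² = 365;  R = 5+7 = 12,  c = 365−12² = 221
v_rel = (-5, 6),  |v_rel|² = 61;  v_rel·d = (-5)·(13) + (6)·(-14) = -149
61·t² + 298·t + 221 = 0  ⇒  m = (-149)² − 61·221 = 8720
m = 8720 > 0,  v_rel·d = -149 < 0  ⇒  outside

inside=no margin=8720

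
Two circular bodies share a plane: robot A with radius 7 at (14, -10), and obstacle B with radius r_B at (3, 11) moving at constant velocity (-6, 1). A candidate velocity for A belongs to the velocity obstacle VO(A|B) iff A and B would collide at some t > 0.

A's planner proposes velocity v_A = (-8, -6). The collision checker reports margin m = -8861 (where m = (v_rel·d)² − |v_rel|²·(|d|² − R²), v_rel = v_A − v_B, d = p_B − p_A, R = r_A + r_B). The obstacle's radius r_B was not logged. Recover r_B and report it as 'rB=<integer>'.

m = -8861
d = (-11, 21);  v_rel = (-2, -7),  |v_rel|² = 53
v_rel×d = (-2)·(21) − (-7)·(-11) = -119
since m = R²·53 − (-119)²:  R² = (14161 + -8861) / 53 = 100
R = √100 = 10  ⇒  r_B = 10 − 7 = 3

rB=3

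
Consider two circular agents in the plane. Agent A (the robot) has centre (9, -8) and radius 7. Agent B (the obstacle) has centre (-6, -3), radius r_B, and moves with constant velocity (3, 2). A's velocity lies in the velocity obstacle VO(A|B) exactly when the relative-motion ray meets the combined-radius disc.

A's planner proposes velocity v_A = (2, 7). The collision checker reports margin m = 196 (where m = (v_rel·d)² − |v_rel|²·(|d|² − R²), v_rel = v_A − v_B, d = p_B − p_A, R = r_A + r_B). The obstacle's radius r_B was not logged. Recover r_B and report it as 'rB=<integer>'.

m = 196
d = (-15, 5);  v_rel = (-1, 5),  |v_rel|² = 26
v_rel×d = (-1)·(5) − (5)·(-15) = 70
since m = R²·26 − 70²:  R² = (4900 + 196) / 26 = 196
R = √196 = 14  ⇒  r_B = 14 − 7 = 7

rB=7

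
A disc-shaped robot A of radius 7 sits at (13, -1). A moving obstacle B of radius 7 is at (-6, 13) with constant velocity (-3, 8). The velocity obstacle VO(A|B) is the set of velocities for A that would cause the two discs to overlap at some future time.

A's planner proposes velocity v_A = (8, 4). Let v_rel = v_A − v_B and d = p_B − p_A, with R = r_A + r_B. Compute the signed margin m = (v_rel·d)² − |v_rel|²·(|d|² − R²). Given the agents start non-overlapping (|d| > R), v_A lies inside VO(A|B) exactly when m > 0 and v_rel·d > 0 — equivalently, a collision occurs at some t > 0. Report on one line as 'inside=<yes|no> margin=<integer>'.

d = (-19, 14),  |d|² = 557;  R = 7+7 = 14,  c = 557−14² = 361
v_rel = (11, -4),  |v_rel|² = 137;  v_rel·d = (11)·(-19) + (-4)·(14) = -265
137·t² + 530·t + 361 = 0  ⇒  m = (-265)² − 137·361 = 20768
m = 20768 > 0,  v_rel·d = -265 < 0  ⇒  outside

inside=no margin=20768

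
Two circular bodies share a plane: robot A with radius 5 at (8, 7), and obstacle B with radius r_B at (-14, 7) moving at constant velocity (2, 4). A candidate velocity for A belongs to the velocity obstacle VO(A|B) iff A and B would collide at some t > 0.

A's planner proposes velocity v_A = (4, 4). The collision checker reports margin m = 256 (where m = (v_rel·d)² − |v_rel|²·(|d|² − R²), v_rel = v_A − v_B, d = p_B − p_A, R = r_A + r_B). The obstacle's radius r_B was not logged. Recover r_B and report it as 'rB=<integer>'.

m = 256
d = (-22, 0);  v_rel = (2, 0),  |v_rel|² = 4
v_rel×d = (2)·(0) − (0)·(-22) = 0
since m = R²·4 − 0²:  R² = (0 + 256) / 4 = 64
R = √64 = 8  ⇒  r_B = 8 − 5 = 3

rB=3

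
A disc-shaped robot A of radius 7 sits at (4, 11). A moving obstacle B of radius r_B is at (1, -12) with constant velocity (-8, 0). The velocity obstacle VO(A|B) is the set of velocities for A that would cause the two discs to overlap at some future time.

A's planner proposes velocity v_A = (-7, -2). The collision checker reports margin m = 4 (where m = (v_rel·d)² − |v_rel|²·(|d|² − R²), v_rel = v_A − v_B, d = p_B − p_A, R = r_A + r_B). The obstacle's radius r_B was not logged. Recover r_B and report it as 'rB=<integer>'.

m = 4
d = (-3, -23);  v_rel = (1, -2),  |v_rel|² = 5
v_rel×d = (1)·(-23) − (-2)·(-3) = -29
since m = R²·5 − (-29)²:  R² = (841 + 4) / 5 = 169
R = √169 = 13  ⇒  r_B = 13 − 7 = 6

rB=6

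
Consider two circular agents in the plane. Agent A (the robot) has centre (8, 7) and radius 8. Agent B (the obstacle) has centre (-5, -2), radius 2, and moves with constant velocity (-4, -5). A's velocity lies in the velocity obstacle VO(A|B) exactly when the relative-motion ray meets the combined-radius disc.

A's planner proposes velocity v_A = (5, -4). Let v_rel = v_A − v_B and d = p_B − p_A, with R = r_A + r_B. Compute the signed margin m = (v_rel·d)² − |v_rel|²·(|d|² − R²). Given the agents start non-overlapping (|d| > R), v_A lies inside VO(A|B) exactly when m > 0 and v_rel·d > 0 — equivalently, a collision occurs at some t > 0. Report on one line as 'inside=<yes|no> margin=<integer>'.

d = (-13, -9),  |d|² = 250;  R = 8+2 = 10,  c = 250−10² = 150
v_rel = (9, 1),  |v_rel|² = 82;  v_rel·d = (9)·(-13) + (1)·(-9) = -126
82·t² + 252·t + 150 = 0  ⇒  m = (-126)² − 82·150 = 3576
m = 3576 > 0,  v_rel·d = -126 < 0  ⇒  outside

inside=no margin=3576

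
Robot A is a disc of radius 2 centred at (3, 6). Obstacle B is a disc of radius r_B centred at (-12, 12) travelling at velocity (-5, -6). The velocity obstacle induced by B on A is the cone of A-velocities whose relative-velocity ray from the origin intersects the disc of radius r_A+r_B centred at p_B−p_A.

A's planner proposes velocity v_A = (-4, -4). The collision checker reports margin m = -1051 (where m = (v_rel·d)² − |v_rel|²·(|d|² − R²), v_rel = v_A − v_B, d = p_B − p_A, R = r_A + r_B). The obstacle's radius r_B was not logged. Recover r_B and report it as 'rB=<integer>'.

m = -1051
d = (-15, 6);  v_rel = (1, 2),  |v_rel|² = 5
v_rel×d = (1)·(6) − (2)·(-15) = 36
since m = R²·5 − 36²:  R² = (1296 + -1051) / 5 = 49
R = √49 = 7  ⇒  r_B = 7 − 2 = 5

rB=5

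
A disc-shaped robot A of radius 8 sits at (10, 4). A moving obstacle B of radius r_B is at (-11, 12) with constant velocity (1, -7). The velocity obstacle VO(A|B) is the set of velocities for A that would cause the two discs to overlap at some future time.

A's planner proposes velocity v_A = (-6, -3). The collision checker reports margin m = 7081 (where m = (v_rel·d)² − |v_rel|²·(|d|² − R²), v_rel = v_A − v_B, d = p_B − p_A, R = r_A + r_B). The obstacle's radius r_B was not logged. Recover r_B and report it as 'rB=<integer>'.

m = 7081
d = (-21, 8);  v_rel = (-7, 4),  |v_rel|² = 65
v_rel×d = (-7)·(8) − (4)·(-21) = 28
since m = R²·65 − 28²:  R² = (784 + 7081) / 65 = 121
R = √121 = 11  ⇒  r_B = 11 − 8 = 3

rB=3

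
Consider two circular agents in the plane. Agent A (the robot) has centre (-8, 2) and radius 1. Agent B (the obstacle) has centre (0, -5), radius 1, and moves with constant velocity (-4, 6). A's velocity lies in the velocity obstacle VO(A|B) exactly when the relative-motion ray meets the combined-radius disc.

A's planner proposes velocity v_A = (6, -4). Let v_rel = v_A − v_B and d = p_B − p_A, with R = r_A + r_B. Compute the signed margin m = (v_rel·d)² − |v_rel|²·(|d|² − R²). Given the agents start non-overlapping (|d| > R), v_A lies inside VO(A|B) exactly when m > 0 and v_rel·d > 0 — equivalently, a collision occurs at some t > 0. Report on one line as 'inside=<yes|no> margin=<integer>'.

d = (8, -7),  |d|² = 113;  R = 1+1 = 2,  c = 113−2² = 109
v_rel = (10, -10),  |v_rel|² = 200;  v_rel·d = (10)·(8) + (-10)·(-7) = 150
200·t² − 300·t + 109 = 0  ⇒  m = 150² − 200·109 = 700
m = 700 > 0,  v_rel·d = 150 > 0  ⇒  inside

inside=yes margin=700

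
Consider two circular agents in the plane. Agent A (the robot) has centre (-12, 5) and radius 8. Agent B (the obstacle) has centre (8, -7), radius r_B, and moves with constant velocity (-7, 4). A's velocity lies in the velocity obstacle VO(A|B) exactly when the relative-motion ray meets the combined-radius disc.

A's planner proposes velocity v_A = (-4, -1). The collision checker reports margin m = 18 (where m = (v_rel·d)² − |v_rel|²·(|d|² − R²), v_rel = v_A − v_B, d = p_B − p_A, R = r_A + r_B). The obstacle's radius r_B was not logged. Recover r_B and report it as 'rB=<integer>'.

m = 18
d = (20, -12);  v_rel = (3, -5),  |v_rel|² = 34
v_rel×d = (3)·(-12) − (-5)·(20) = 64
since m = R²·34 − 64²:  R² = (4096 + 18) / 34 = 121
R = √121 = 11  ⇒  r_B = 11 − 8 = 3

rB=3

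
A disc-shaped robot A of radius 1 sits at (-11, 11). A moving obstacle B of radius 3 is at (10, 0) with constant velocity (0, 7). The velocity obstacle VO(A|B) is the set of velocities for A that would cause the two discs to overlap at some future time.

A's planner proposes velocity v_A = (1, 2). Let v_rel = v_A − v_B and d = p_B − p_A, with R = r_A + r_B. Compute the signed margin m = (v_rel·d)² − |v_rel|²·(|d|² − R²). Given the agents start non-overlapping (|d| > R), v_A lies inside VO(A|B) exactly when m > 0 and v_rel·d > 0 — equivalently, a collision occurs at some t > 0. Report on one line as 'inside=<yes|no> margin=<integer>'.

d = (21, -11),  |d|² = 562;  R = 1+3 = 4,  c = 562−4² = 546
v_rel = (1, -5),  |v_rel|² = 26;  v_rel·d = (1)·(21) + (-5)·(-11) = 76
26·t² − 152·t + 546 = 0  ⇒  m = 76² − 26·546 = -8420
m = -8420 < 0,  v_rel·d = 76 > 0  ⇒  outside

inside=no margin=-8420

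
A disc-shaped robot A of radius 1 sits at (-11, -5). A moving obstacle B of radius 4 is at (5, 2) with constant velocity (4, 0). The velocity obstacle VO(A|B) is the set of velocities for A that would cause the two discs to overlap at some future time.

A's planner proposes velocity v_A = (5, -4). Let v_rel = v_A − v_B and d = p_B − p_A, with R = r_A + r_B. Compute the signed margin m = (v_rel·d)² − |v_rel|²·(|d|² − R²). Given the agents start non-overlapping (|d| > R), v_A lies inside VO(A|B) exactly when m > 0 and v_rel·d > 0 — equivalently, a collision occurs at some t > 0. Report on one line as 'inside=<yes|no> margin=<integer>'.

d = (16, 7),  |d|² = 305;  R = 1+4 = 5,  c = 305−5² = 280
v_rel = (1, -4),  |v_rel|² = 17;  v_rel·d = (1)·(16) + (-4)·(7) = -12
17·t² + 24·t + 280 = 0  ⇒  m = (-12)² − 17·280 = -4616
m = -4616 < 0,  v_rel·d = -12 < 0  ⇒  outside

inside=no margin=-4616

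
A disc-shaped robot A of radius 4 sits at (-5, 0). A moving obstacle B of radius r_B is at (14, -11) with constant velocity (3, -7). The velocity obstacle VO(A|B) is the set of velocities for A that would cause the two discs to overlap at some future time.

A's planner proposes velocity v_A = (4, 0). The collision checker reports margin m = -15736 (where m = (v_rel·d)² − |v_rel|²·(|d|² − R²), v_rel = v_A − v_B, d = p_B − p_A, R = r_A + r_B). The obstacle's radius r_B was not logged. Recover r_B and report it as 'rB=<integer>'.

m = -15736
d = (19, -11);  v_rel = (1, 7),  |v_rel|² = 50
v_rel×d = (1)·(-11) − (7)·(19) = -144
since m = R²·50 − (-144)²:  R² = (20736 + -15736) / 50 = 100
R = √100 = 10  ⇒  r_B = 10 − 4 = 6

rB=6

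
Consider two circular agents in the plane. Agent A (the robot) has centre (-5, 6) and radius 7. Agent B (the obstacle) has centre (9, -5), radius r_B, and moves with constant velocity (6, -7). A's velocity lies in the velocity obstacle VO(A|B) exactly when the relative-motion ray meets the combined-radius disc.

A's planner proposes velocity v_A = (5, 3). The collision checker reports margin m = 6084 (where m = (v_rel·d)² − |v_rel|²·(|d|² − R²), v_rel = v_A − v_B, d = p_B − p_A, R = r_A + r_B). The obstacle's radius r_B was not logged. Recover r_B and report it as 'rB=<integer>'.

m = 6084
d = (14, -11);  v_rel = (-1, 10),  |v_rel|² = 101
v_rel×d = (-1)·(-11) − (10)·(14) = -129
since m = R²·101 − (-129)²:  R² = (16641 + 6084) / 101 = 225
R = √225 = 15  ⇒  r_B = 15 − 7 = 8

rB=8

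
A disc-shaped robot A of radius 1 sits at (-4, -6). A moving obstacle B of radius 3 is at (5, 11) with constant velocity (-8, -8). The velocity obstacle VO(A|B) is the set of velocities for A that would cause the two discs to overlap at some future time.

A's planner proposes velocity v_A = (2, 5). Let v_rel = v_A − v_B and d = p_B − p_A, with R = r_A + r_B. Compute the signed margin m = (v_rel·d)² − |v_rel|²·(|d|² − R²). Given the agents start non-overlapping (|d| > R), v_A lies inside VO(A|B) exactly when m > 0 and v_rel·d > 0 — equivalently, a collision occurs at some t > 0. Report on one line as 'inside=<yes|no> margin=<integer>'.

d = (9, 17),  |d|² = 370;  R = 1+3 = 4,  c = 370−4² = 354
v_rel = (10, 13),  |v_rel|² = 269;  v_rel·d = (10)·(9) + (13)·(17) = 311
269·t² − 622·t + 354 = 0  ⇒  m = 311² − 269·354 = 1495
m = 1495 > 0,  v_rel·d = 311 > 0  ⇒  inside

inside=yes margin=1495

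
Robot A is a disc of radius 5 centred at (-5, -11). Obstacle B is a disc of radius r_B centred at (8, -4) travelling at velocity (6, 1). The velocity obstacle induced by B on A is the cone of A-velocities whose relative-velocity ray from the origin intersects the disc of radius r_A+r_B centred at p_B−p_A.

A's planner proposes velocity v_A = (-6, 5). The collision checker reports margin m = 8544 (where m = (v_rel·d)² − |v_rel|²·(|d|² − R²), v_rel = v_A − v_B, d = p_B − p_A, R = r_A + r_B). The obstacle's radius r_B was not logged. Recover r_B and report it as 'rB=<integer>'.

m = 8544
d = (13, 7);  v_rel = (-12, 4),  |v_rel|² = 160
v_rel×d = (-12)·(7) − (4)·(13) = -136
since m = R²·160 − (-136)²:  R² = (18496 + 8544) / 160 = 169
R = √169 = 13  ⇒  r_B = 13 − 5 = 8

rB=8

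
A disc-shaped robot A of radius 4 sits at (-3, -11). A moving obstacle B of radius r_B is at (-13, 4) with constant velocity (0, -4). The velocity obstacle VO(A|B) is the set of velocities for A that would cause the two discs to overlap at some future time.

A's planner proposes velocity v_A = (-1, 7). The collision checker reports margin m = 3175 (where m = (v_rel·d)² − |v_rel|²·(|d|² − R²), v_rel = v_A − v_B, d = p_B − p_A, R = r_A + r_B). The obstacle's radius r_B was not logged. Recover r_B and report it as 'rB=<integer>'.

m = 3175
d = (-10, 15);  v_rel = (-1, 11),  |v_rel|² = 122
v_rel×d = (-1)·(15) − (11)·(-10) = 95
since m = R²·122 − 95²:  R² = (9025 + 3175) / 122 = 100
R = √100 = 10  ⇒  r_B = 10 − 4 = 6

rB=6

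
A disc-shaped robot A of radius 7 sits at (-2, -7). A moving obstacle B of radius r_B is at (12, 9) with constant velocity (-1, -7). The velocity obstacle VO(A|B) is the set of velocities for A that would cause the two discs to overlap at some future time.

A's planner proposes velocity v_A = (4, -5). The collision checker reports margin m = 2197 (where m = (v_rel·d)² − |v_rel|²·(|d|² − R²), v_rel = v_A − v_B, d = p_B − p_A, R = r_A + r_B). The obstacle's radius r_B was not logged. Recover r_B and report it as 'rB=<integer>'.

m = 2197
d = (14, 16);  v_rel = (5, 2),  |v_rel|² = 29
v_rel×d = (5)·(16) − (2)·(14) = 52
since m = R²·29 − 52²:  R² = (2704 + 2197) / 29 = 169
R = √169 = 13  ⇒  r_B = 13 − 7 = 6

rB=6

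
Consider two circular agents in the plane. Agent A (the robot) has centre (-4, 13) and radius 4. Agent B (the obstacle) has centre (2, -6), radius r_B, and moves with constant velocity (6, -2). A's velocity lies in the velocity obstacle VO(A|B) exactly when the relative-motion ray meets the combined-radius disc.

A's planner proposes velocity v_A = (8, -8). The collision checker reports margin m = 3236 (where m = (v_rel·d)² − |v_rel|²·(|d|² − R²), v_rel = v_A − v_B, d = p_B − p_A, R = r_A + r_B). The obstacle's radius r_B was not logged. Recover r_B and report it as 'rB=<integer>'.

m = 3236
d = (6, -19);  v_rel = (2, -6),  |v_rel|² = 40
v_rel×d = (2)·(-19) − (-6)·(6) = -2
since m = R²·40 − (-2)²:  R² = (4 + 3236) / 40 = 81
R = √81 = 9  ⇒  r_B = 9 − 4 = 5

rB=5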